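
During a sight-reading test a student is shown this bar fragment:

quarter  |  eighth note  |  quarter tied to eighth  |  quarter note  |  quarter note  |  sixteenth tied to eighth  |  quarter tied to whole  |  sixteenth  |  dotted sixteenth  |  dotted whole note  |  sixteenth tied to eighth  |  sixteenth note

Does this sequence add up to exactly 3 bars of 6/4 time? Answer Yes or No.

No

One bar of 6/4 = 48 thirty-second notes, so 3 bars = 144.
Each duration in thirty-second notes: quarter = 8; eighth note = 4; quarter tied to eighth (quarter + eighth) = 12; quarter note = 8; quarter note = 8; sixteenth tied to eighth (sixteenth + eighth) = 6; quarter tied to whole (quarter + whole) = 40; sixteenth = 2; dotted sixteenth = 3; dotted whole note = 48; sixteenth tied to eighth (sixteenth + eighth) = 6; sixteenth note = 2.
Total: 8 + 4 + 12 + 8 + 8 + 6 + 40 + 2 + 3 + 48 + 6 + 2 = 147.
147 exceeds 144, so the answer is No.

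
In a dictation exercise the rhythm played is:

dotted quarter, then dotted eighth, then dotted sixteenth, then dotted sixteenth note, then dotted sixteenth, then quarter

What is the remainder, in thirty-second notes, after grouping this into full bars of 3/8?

One bar of 3/8 = 12 thirty-second notes.
Working in thirty-second notes: dotted quarter = 12; dotted eighth = 6; dotted sixteenth = 3; dotted sixteenth note = 3; dotted sixteenth = 3; quarter = 8.
Total: 12 + 6 + 3 + 3 + 3 + 8 = 35.
35 ÷ 12 = 2 complete bars with 11 thirty-second notes remaining.

11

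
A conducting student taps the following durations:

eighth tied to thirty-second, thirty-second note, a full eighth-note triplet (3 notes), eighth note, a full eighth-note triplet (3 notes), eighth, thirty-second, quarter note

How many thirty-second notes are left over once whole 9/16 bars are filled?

One bar of 9/16 = 18 thirty-second notes.
In thirty-second notes: eighth tied to thirty-second (eighth + thirty-second) = 5; thirty-second note = 1; a full eighth-note triplet (3 notes) (three triplet eighths span one quarter) = 8; eighth note = 4; a full eighth-note triplet (3 notes) (three triplet eighths span one quarter) = 8; eighth = 4; thirty-second = 1; quarter note = 8.
Total: 5 + 1 + 8 + 4 + 8 + 4 + 1 + 8 = 39.
39 ÷ 18 = 2 complete bars with 3 thirty-second notes remaining.

3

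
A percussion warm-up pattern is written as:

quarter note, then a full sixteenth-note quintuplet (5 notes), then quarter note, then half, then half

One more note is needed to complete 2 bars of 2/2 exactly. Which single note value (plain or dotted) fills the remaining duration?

quarter note

2 bars of 2/2 = 8 quarter notes.
Each duration in quarter notes: quarter note = 1; a full sixteenth-note quintuplet (5 notes) (five quintuplet sixteenths span one quarter) = 1; quarter note = 1; half = 2; half = 2.
Altogether 1 + 1 + 1 + 2 + 2 = 7.
Remaining: 8 − 7 = 1 quarter note, which is a quarter note.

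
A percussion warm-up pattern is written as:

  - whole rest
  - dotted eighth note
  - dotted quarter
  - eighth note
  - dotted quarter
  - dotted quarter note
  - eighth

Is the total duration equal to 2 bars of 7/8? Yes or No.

One bar of 7/8 = 14 sixteenth notes, so 2 bars = 28.
Working in sixteenth notes: whole rest = 16; dotted eighth note = 3; dotted quarter = 6; eighth note = 2; dotted quarter = 6; dotted quarter note = 6; eighth = 2.
Adding: 16 + 3 + 6 + 2 + 6 + 6 + 2 = 41.
41 exceeds 28, so the answer is No.

No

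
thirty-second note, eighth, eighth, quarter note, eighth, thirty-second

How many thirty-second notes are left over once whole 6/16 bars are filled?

10

One bar of 6/16 = 12 thirty-second notes.
Working in thirty-second notes: thirty-second note = 1; eighth = 4; eighth = 4; quarter note = 8; eighth = 4; thirty-second = 1.
Altogether 1 + 4 + 4 + 8 + 4 + 1 = 22.
22 ÷ 12 = 1 complete bar with 10 thirty-second notes remaining.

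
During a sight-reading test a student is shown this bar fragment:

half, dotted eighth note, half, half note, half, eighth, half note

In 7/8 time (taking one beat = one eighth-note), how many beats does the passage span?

22.5

One eighth-note beat = 2 sixteenth notes.
Each duration in sixteenth notes: half = 8; dotted eighth note = 3; half = 8; half note = 8; half = 8; eighth = 2; half note = 8.
Adding: 8 + 3 + 8 + 8 + 8 + 2 + 8 = 45.
45 ÷ 2 = 22.5 beats.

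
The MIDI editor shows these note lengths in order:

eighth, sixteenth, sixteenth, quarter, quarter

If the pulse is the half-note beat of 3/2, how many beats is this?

One half-note beat = 8 sixteenth notes.
Working in sixteenth notes: eighth = 2; sixteenth = 1; sixteenth = 1; quarter = 4; quarter = 4.
Total: 2 + 1 + 1 + 4 + 4 = 12.
12 ÷ 8 = 1.5 beats.

1.5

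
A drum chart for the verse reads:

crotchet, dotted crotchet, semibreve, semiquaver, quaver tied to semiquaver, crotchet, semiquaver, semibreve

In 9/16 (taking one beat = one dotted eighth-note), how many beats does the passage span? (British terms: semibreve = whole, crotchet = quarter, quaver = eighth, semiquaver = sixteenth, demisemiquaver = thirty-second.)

One dotted eighth-note beat = 3 sixteenth notes.
Working in sixteenth notes: crotchet = 4; dotted crotchet = 6; semibreve = 16; semiquaver = 1; quaver tied to semiquaver (quaver + semiquaver) = 3; crotchet = 4; semiquaver = 1; semibreve = 16.
Total: 4 + 6 + 16 + 1 + 3 + 4 + 1 + 16 = 51.
51 ÷ 3 = 17 beats.

17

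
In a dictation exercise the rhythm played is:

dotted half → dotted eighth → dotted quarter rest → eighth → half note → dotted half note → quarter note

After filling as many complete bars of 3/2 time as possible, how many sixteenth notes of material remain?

One bar of 3/2 = 24 sixteenth notes.
Express everything in sixteenth notes: dotted half = 12; dotted eighth = 3; dotted quarter rest = 6; eighth = 2; half note = 8; dotted half note = 12; quarter note = 4.
Sum: 12 + 3 + 6 + 2 + 8 + 12 + 4 = 47.
47 ÷ 24 = 1 complete bar with 23 sixteenth notes remaining.

23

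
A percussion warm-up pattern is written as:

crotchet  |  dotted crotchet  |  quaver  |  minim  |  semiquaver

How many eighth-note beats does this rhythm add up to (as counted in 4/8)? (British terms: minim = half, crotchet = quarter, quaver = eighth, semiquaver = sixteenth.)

10.5

One eighth-note beat = 2 sixteenth notes.
Working in sixteenth notes: crotchet = 4; dotted crotchet = 6; quaver = 2; minim = 8; semiquaver = 1.
Total: 4 + 6 + 2 + 8 + 1 = 21.
21 ÷ 2 = 10.5 beats.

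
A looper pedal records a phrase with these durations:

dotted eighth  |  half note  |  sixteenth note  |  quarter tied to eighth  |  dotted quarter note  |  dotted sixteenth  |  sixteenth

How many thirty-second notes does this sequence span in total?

Express everything in thirty-second notes: dotted eighth = 6; half note = 16; sixteenth note = 2; quarter tied to eighth (quarter + eighth) = 12; dotted quarter note = 12; dotted sixteenth = 3; sixteenth = 2.
Sum: 6 + 16 + 2 + 12 + 12 + 3 + 2 = 53 thirty-second notes.

53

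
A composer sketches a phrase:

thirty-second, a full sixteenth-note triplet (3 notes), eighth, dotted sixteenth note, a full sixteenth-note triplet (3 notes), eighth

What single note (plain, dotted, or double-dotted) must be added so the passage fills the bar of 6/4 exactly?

The bar of 6/4 = 48 thirty-second notes.
Express everything in thirty-second notes: thirty-second = 1; a full sixteenth-note triplet (3 notes) (three triplet sixteenths span one eighth) = 4; eighth = 4; dotted sixteenth note = 3; a full sixteenth-note triplet (3 notes) (three triplet sixteenths span one eighth) = 4; eighth = 4.
Adding: 1 + 4 + 4 + 3 + 4 + 4 = 20.
Remaining: 48 − 20 = 28 thirty-second notes, which is a double-dotted half note.

double-dotted half note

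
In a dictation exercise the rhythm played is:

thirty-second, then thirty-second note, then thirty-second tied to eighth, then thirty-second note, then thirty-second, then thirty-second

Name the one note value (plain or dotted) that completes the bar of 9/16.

The bar of 9/16 = 18 thirty-second notes.
Express everything in thirty-second notes: thirty-second = 1; thirty-second note = 1; thirty-second tied to eighth (thirty-second + eighth) = 5; thirty-second note = 1; thirty-second = 1; thirty-second = 1.
Adding: 1 + 1 + 5 + 1 + 1 + 1 = 10.
Remaining: 18 − 10 = 8 thirty-second notes, which is a quarter note.

quarter note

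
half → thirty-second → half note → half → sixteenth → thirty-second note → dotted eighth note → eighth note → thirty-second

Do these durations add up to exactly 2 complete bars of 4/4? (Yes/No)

No

One bar of 4/4 = 32 thirty-second notes, so 2 bars = 64.
Express everything in thirty-second notes: half = 16; thirty-second = 1; half note = 16; half = 16; sixteenth = 2; thirty-second note = 1; dotted eighth note = 6; eighth note = 4; thirty-second = 1.
Altogether 16 + 1 + 16 + 16 + 2 + 1 + 6 + 4 + 1 = 63.
63 falls short of 64, so the answer is No.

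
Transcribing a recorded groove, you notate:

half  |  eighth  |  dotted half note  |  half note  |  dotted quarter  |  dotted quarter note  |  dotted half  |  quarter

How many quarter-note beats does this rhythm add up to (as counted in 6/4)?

14.5

One quarter-note beat = 2 eighth notes.
Each duration in eighth notes: half = 4; eighth = 1; dotted half note = 6; half note = 4; dotted quarter = 3; dotted quarter note = 3; dotted half = 6; quarter = 2.
Altogether 4 + 1 + 6 + 4 + 3 + 3 + 6 + 2 = 29.
29 ÷ 2 = 14.5 beats.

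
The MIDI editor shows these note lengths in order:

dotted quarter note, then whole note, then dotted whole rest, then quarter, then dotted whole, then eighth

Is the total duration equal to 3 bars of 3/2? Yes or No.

No

One bar of 3/2 = 12 eighth notes, so 3 bars = 36.
Convert each value to eighth notes: dotted quarter note = 3; whole note = 8; dotted whole rest = 12; quarter = 2; dotted whole = 12; eighth = 1.
Adding: 3 + 8 + 12 + 2 + 12 + 1 = 38.
38 exceeds 36, so the answer is No.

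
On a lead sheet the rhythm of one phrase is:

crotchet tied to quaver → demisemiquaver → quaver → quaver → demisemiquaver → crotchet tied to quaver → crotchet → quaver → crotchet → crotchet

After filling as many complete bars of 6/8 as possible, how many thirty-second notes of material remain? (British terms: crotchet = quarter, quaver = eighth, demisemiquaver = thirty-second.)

14

One bar of 6/8 = 24 thirty-second notes.
Express everything in thirty-second notes: crotchet tied to quaver (crotchet + quaver) = 12; demisemiquaver = 1; quaver = 4; quaver = 4; demisemiquaver = 1; crotchet tied to quaver (crotchet + quaver) = 12; crotchet = 8; quaver = 4; crotchet = 8; crotchet = 8.
Sum: 12 + 1 + 4 + 4 + 1 + 12 + 8 + 4 + 8 + 8 = 62.
62 ÷ 24 = 2 complete bars with 14 thirty-second notes remaining.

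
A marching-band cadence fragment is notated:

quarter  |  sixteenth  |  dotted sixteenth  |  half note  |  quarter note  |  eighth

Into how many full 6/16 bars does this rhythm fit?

3

One bar of 6/16 = 12 thirty-second notes.
Working in thirty-second notes: quarter = 8; sixteenth = 2; dotted sixteenth = 3; half note = 16; quarter note = 8; eighth = 4.
Altogether 8 + 2 + 3 + 16 + 8 + 4 = 41.
41 ÷ 12 = 3 complete bars with 5 left over.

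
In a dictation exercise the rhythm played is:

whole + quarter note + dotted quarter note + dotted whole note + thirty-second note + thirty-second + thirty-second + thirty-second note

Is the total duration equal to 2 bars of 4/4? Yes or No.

One bar of 4/4 = 32 thirty-second notes, so 2 bars = 64.
Express everything in thirty-second notes: whole = 32; quarter note = 8; dotted quarter note = 12; dotted whole note = 48; thirty-second note = 1; thirty-second = 1; thirty-second = 1; thirty-second note = 1.
Adding: 32 + 8 + 12 + 48 + 1 + 1 + 1 + 1 = 104.
104 exceeds 64, so the answer is No.

No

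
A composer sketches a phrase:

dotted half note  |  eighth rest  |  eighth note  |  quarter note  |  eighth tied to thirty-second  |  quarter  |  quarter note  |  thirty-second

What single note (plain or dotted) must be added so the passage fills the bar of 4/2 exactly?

sixteenth note

The bar of 4/2 = 64 thirty-second notes.
In thirty-second notes: dotted half note = 24; eighth rest = 4; eighth note = 4; quarter note = 8; eighth tied to thirty-second (eighth + thirty-second) = 5; quarter = 8; quarter note = 8; thirty-second = 1.
Sum: 24 + 4 + 4 + 8 + 5 + 8 + 8 + 1 = 62.
Remaining: 64 − 62 = 2 thirty-second notes, which is a sixteenth note.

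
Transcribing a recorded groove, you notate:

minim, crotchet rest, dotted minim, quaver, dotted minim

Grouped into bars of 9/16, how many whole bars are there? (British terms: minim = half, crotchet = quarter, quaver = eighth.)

4

One bar of 9/16 = 9 sixteenth notes.
Working in sixteenth notes: minim = 8; crotchet rest = 4; dotted minim = 12; quaver = 2; dotted minim = 12.
Adding: 8 + 4 + 12 + 2 + 12 = 38.
38 ÷ 9 = 4 complete bars with 2 left over.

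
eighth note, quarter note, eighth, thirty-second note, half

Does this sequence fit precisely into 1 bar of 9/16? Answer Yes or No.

No

One bar of 9/16 = 18 thirty-second notes.
Working in thirty-second notes: eighth note = 4; quarter note = 8; eighth = 4; thirty-second note = 1; half = 16.
Altogether 4 + 8 + 4 + 1 + 16 = 33.
33 exceeds 18, so the answer is No.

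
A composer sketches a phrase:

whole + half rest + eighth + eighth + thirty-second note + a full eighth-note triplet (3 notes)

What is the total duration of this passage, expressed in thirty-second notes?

65

Each duration in thirty-second notes: whole = 32; half rest = 16; eighth = 4; eighth = 4; thirty-second note = 1; a full eighth-note triplet (3 notes) (three triplet eighths span one quarter) = 8.
Sum: 32 + 16 + 4 + 4 + 1 + 8 = 65 thirty-second notes.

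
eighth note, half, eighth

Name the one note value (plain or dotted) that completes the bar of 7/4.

whole note

The bar of 7/4 = 14 eighth notes.
Convert each value to eighth notes: eighth note = 1; half = 4; eighth = 1.
Total: 1 + 4 + 1 = 6.
Remaining: 14 − 6 = 8 eighth notes, which is a whole note.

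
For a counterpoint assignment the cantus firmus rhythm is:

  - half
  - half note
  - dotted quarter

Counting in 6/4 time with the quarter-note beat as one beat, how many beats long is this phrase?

5.5

One quarter-note beat = 2 eighth notes.
Express everything in eighth notes: half = 4; half note = 4; dotted quarter = 3.
Sum: 4 + 4 + 3 = 11.
11 ÷ 2 = 5.5 beats.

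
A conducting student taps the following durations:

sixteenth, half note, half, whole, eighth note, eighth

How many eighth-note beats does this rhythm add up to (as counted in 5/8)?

18.5

One eighth-note beat = 2 sixteenth notes.
Working in sixteenth notes: sixteenth = 1; half note = 8; half = 8; whole = 16; eighth note = 2; eighth = 2.
Sum: 1 + 8 + 8 + 16 + 2 + 2 = 37.
37 ÷ 2 = 18.5 beats.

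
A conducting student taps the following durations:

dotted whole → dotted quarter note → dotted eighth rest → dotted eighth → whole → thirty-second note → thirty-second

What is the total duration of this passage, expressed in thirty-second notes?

Convert each value to thirty-second notes: dotted whole = 48; dotted quarter note = 12; dotted eighth rest = 6; dotted eighth = 6; whole = 32; thirty-second note = 1; thirty-second = 1.
Total: 48 + 12 + 6 + 6 + 32 + 1 + 1 = 106 thirty-second notes.

106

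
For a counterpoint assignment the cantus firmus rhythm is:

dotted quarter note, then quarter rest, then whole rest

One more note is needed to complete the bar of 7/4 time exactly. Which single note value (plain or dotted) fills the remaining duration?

The bar of 7/4 = 14 eighth notes.
Each duration in eighth notes: dotted quarter note = 3; quarter rest = 2; whole rest = 8.
Adding: 3 + 2 + 8 = 13.
Remaining: 14 − 13 = 1 eighth note, which is a eighth note.

eighth note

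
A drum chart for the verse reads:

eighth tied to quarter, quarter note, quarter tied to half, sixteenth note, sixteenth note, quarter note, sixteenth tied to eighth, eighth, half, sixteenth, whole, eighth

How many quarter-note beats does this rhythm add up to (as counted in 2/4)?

One quarter-note beat = 4 sixteenth notes.
In sixteenth notes: eighth tied to quarter (eighth + quarter) = 6; quarter note = 4; quarter tied to half (quarter + half) = 12; sixteenth note = 1; sixteenth note = 1; quarter note = 4; sixteenth tied to eighth (sixteenth + eighth) = 3; eighth = 2; half = 8; sixteenth = 1; whole = 16; eighth = 2.
Sum: 6 + 4 + 12 + 1 + 1 + 4 + 3 + 2 + 8 + 1 + 16 + 2 = 60.
60 ÷ 4 = 15 beats.

15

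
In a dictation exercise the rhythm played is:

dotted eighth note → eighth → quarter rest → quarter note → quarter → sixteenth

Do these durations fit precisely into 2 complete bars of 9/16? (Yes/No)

Yes

One bar of 9/16 = 9 sixteenth notes, so 2 bars = 18.
Express everything in sixteenth notes: dotted eighth note = 3; eighth = 2; quarter rest = 4; quarter note = 4; quarter = 4; sixteenth = 1.
Altogether 3 + 2 + 4 + 4 + 4 + 1 = 18.
18 equals 18, so the answer is Yes.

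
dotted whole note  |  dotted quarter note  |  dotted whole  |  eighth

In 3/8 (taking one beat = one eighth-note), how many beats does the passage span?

One eighth-note beat = 2 sixteenth notes.
Convert each value to sixteenth notes: dotted whole note = 24; dotted quarter note = 6; dotted whole = 24; eighth = 2.
Total: 24 + 6 + 24 + 2 = 56.
56 ÷ 2 = 28 beats.

28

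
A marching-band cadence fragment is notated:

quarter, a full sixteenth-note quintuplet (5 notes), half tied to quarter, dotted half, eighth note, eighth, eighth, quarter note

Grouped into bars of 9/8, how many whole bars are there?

2

One bar of 9/8 = 9 eighth notes.
Working in eighth notes: quarter = 2; a full sixteenth-note quintuplet (5 notes) (five quintuplet sixteenths span one quarter) = 2; half tied to quarter (half + quarter) = 6; dotted half = 6; eighth note = 1; eighth = 1; eighth = 1; quarter note = 2.
Total: 2 + 2 + 6 + 6 + 1 + 1 + 1 + 2 = 21.
21 ÷ 9 = 2 complete bars with 3 left over.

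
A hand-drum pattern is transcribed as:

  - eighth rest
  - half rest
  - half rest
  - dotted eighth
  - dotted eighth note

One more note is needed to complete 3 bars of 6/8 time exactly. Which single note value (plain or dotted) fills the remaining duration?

dotted half note

3 bars of 6/8 = 36 sixteenth notes.
In sixteenth notes: eighth rest = 2; half rest = 8; half rest = 8; dotted eighth = 3; dotted eighth note = 3.
Total: 2 + 8 + 8 + 3 + 3 = 24.
Remaining: 36 − 24 = 12 sixteenth notes, which is a dotted half note.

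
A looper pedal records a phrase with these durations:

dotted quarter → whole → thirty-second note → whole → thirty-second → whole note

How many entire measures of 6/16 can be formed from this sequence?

One bar of 6/16 = 12 thirty-second notes.
Express everything in thirty-second notes: dotted quarter = 12; whole = 32; thirty-second note = 1; whole = 32; thirty-second = 1; whole note = 32.
Altogether 12 + 32 + 1 + 32 + 1 + 32 = 110.
110 ÷ 12 = 9 complete bars with 2 left over.

9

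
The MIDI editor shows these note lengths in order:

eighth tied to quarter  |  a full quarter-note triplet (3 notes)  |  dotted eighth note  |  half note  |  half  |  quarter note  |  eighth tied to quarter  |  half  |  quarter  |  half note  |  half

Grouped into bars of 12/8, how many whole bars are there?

2

One bar of 12/8 = 24 sixteenth notes.
Express everything in sixteenth notes: eighth tied to quarter (eighth + quarter) = 6; a full quarter-note triplet (3 notes) (three triplet quarters span one half) = 8; dotted eighth note = 3; half note = 8; half = 8; quarter note = 4; eighth tied to quarter (eighth + quarter) = 6; half = 8; quarter = 4; half note = 8; half = 8.
Total: 6 + 8 + 3 + 8 + 8 + 4 + 6 + 8 + 4 + 8 + 8 = 71.
71 ÷ 24 = 2 complete bars with 23 left over.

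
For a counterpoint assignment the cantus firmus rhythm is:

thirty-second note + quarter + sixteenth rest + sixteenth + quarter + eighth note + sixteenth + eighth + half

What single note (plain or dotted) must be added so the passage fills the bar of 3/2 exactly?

The bar of 3/2 = 48 thirty-second notes.
Working in thirty-second notes: thirty-second note = 1; quarter = 8; sixteenth rest = 2; sixteenth = 2; quarter = 8; eighth note = 4; sixteenth = 2; eighth = 4; half = 16.
Adding: 1 + 8 + 2 + 2 + 8 + 4 + 2 + 4 + 16 = 47.
Remaining: 48 − 47 = 1 thirty-second note, which is a thirty-second note.

thirty-second note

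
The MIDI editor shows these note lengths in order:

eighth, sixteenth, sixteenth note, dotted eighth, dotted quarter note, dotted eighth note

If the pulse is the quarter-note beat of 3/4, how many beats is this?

4

One quarter-note beat = 4 sixteenth notes.
Each duration in sixteenth notes: eighth = 2; sixteenth = 1; sixteenth note = 1; dotted eighth = 3; dotted quarter note = 6; dotted eighth note = 3.
Altogether 2 + 1 + 1 + 3 + 6 + 3 = 16.
16 ÷ 4 = 4 beats.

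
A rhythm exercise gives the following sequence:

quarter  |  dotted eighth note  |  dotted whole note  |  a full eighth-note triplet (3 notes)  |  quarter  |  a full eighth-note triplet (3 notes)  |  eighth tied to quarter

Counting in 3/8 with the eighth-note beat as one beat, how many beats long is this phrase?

24.5

One eighth-note beat = 2 sixteenth notes.
Each duration in sixteenth notes: quarter = 4; dotted eighth note = 3; dotted whole note = 24; a full eighth-note triplet (3 notes) (three triplet eighths span one quarter) = 4; quarter = 4; a full eighth-note triplet (3 notes) (three triplet eighths span one quarter) = 4; eighth tied to quarter (eighth + quarter) = 6.
Altogether 4 + 3 + 24 + 4 + 4 + 4 + 6 = 49.
49 ÷ 2 = 24.5 beats.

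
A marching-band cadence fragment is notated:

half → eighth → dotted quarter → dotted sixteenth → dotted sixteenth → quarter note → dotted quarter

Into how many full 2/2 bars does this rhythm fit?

One bar of 2/2 = 32 thirty-second notes.
Express everything in thirty-second notes: half = 16; eighth = 4; dotted quarter = 12; dotted sixteenth = 3; dotted sixteenth = 3; quarter note = 8; dotted quarter = 12.
Sum: 16 + 4 + 12 + 3 + 3 + 8 + 12 = 58.
58 ÷ 32 = 1 complete bar with 26 left over.

1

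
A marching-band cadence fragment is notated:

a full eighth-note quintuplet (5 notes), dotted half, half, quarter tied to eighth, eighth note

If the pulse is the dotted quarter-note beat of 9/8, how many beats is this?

One dotted quarter-note beat = 3 eighth notes.
Working in eighth notes: a full eighth-note quintuplet (5 notes) (five quintuplet eighths span one half) = 4; dotted half = 6; half = 4; quarter tied to eighth (quarter + eighth) = 3; eighth note = 1.
Adding: 4 + 6 + 4 + 3 + 1 = 18.
18 ÷ 3 = 6 beats.

6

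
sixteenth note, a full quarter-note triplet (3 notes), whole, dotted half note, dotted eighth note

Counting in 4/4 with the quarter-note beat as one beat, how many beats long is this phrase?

10

One quarter-note beat = 4 sixteenth notes.
In sixteenth notes: sixteenth note = 1; a full quarter-note triplet (3 notes) (three triplet quarters span one half) = 8; whole = 16; dotted half note = 12; dotted eighth note = 3.
Adding: 1 + 8 + 16 + 12 + 3 = 40.
40 ÷ 4 = 10 beats.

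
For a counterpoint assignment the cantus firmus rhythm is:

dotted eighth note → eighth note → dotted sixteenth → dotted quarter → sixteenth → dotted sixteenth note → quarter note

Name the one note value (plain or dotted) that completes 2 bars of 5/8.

sixteenth note

2 bars of 5/8 = 40 thirty-second notes.
In thirty-second notes: dotted eighth note = 6; eighth note = 4; dotted sixteenth = 3; dotted quarter = 12; sixteenth = 2; dotted sixteenth note = 3; quarter note = 8.
Sum: 6 + 4 + 3 + 12 + 2 + 3 + 8 = 38.
Remaining: 40 − 38 = 2 thirty-second notes, which is a sixteenth note.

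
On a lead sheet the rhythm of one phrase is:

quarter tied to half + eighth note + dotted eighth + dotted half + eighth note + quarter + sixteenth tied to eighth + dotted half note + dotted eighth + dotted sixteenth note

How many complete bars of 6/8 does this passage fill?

4

One bar of 6/8 = 24 thirty-second notes.
Working in thirty-second notes: quarter tied to half (quarter + half) = 24; eighth note = 4; dotted eighth = 6; dotted half = 24; eighth note = 4; quarter = 8; sixteenth tied to eighth (sixteenth + eighth) = 6; dotted half note = 24; dotted eighth = 6; dotted sixteenth note = 3.
Adding: 24 + 4 + 6 + 24 + 4 + 8 + 6 + 24 + 6 + 3 = 109.
109 ÷ 24 = 4 complete bars with 13 left over.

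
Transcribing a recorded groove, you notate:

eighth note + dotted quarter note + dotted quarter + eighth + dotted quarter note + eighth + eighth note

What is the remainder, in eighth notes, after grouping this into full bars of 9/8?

One bar of 9/8 = 9 eighth notes.
Express everything in eighth notes: eighth note = 1; dotted quarter note = 3; dotted quarter = 3; eighth = 1; dotted quarter note = 3; eighth = 1; eighth note = 1.
Total: 1 + 3 + 3 + 1 + 3 + 1 + 1 = 13.
13 ÷ 9 = 1 complete bar with 4 eighth notes remaining.

4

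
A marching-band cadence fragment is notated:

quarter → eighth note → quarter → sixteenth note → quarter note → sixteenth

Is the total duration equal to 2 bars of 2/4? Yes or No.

Yes

One bar of 2/4 = 8 sixteenth notes, so 2 bars = 16.
In sixteenth notes: quarter = 4; eighth note = 2; quarter = 4; sixteenth note = 1; quarter note = 4; sixteenth = 1.
Sum: 4 + 2 + 4 + 1 + 4 + 1 = 16.
16 equals 16, so the answer is Yes.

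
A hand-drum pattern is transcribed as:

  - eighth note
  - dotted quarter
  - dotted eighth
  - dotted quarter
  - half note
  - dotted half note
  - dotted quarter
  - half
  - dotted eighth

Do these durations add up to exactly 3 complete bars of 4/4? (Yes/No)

No

One bar of 4/4 = 16 sixteenth notes, so 3 bars = 48.
Each duration in sixteenth notes: eighth note = 2; dotted quarter = 6; dotted eighth = 3; dotted quarter = 6; half note = 8; dotted half note = 12; dotted quarter = 6; half = 8; dotted eighth = 3.
Altogether 2 + 6 + 3 + 6 + 8 + 12 + 6 + 8 + 3 = 54.
54 exceeds 48, so the answer is No.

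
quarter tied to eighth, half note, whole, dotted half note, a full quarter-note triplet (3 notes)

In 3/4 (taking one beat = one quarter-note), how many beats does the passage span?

One quarter-note beat = 2 eighth notes.
Express everything in eighth notes: quarter tied to eighth (quarter + eighth) = 3; half note = 4; whole = 8; dotted half note = 6; a full quarter-note triplet (3 notes) (three triplet quarters span one half) = 4.
Total: 3 + 4 + 8 + 6 + 4 = 25.
25 ÷ 2 = 12.5 beats.

12.5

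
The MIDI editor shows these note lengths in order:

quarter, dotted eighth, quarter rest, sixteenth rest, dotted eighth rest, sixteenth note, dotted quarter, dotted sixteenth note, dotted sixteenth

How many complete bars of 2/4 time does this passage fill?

3

One bar of 2/4 = 16 thirty-second notes.
Convert each value to thirty-second notes: quarter = 8; dotted eighth = 6; quarter rest = 8; sixteenth rest = 2; dotted eighth rest = 6; sixteenth note = 2; dotted quarter = 12; dotted sixteenth note = 3; dotted sixteenth = 3.
Sum: 8 + 6 + 8 + 2 + 6 + 2 + 12 + 3 + 3 = 50.
50 ÷ 16 = 3 complete bars with 2 left over.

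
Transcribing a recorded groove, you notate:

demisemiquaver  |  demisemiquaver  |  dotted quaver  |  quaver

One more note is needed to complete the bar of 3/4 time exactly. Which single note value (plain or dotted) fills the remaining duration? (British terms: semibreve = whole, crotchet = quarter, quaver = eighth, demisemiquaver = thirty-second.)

The bar of 3/4 = 24 thirty-second notes.
Working in thirty-second notes: demisemiquaver = 1; demisemiquaver = 1; dotted quaver = 6; quaver = 4.
Adding: 1 + 1 + 6 + 4 = 12.
Remaining: 24 − 12 = 12 thirty-second notes, which is a dotted quarter note.

dotted quarter note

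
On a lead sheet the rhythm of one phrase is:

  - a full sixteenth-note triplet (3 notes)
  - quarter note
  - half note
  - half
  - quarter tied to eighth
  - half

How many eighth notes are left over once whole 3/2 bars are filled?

6

One bar of 3/2 = 12 eighth notes.
Convert each value to eighth notes: a full sixteenth-note triplet (3 notes) (three triplet sixteenths span one eighth) = 1; quarter note = 2; half note = 4; half = 4; quarter tied to eighth (quarter + eighth) = 3; half = 4.
Altogether 1 + 2 + 4 + 4 + 3 + 4 = 18.
18 ÷ 12 = 1 complete bar with 6 eighth notes remaining.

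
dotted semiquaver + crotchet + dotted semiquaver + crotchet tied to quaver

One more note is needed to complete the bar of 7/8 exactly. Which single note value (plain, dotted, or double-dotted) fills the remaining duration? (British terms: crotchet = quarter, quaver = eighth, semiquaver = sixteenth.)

sixteenth note

The bar of 7/8 = 28 thirty-second notes.
Each duration in thirty-second notes: dotted semiquaver = 3; crotchet = 8; dotted semiquaver = 3; crotchet tied to quaver (crotchet + quaver) = 12.
Sum: 3 + 8 + 3 + 12 = 26.
Remaining: 28 − 26 = 2 thirty-second notes, which is a sixteenth note.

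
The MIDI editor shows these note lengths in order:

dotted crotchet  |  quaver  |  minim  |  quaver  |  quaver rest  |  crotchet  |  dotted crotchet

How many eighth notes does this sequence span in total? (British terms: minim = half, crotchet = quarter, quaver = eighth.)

15

Convert each value to eighth notes: dotted crotchet = 3; quaver = 1; minim = 4; quaver = 1; quaver rest = 1; crotchet = 2; dotted crotchet = 3.
Altogether 3 + 1 + 4 + 1 + 1 + 2 + 3 = 15 eighth notes.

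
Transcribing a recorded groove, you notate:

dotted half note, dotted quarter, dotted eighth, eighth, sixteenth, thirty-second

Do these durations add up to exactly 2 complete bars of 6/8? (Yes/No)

No

One bar of 6/8 = 24 thirty-second notes, so 2 bars = 48.
Each duration in thirty-second notes: dotted half note = 24; dotted quarter = 12; dotted eighth = 6; eighth = 4; sixteenth = 2; thirty-second = 1.
Adding: 24 + 12 + 6 + 4 + 2 + 1 = 49.
49 exceeds 48, so the answer is No.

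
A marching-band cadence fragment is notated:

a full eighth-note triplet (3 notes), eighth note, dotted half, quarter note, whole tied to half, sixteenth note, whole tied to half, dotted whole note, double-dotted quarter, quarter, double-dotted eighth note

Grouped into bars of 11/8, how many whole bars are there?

One bar of 11/8 = 44 thirty-second notes.
Convert each value to thirty-second notes: a full eighth-note triplet (3 notes) (three triplet eighths span one quarter) = 8; eighth note = 4; dotted half = 24; quarter note = 8; whole tied to half (whole + half) = 48; sixteenth note = 2; whole tied to half (whole + half) = 48; dotted whole note = 48; double-dotted quarter = 14; quarter = 8; double-dotted eighth note = 7.
Adding: 8 + 4 + 24 + 8 + 48 + 2 + 48 + 48 + 14 + 8 + 7 = 219.
219 ÷ 44 = 4 complete bars with 43 left over.

4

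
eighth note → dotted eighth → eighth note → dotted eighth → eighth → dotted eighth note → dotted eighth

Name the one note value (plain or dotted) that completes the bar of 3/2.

dotted quarter note

The bar of 3/2 = 24 sixteenth notes.
Convert each value to sixteenth notes: eighth note = 2; dotted eighth = 3; eighth note = 2; dotted eighth = 3; eighth = 2; dotted eighth note = 3; dotted eighth = 3.
Altogether 2 + 3 + 2 + 3 + 2 + 3 + 3 = 18.
Remaining: 24 − 18 = 6 sixteenth notes, which is a dotted quarter note.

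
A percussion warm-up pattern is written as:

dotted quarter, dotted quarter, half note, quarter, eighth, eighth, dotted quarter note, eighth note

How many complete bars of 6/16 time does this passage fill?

6

One bar of 6/16 = 3 eighth notes.
Working in eighth notes: dotted quarter = 3; dotted quarter = 3; half note = 4; quarter = 2; eighth = 1; eighth = 1; dotted quarter note = 3; eighth note = 1.
Adding: 3 + 3 + 4 + 2 + 1 + 1 + 3 + 1 = 18.
18 ÷ 3 = 6 complete bars with 0 left over.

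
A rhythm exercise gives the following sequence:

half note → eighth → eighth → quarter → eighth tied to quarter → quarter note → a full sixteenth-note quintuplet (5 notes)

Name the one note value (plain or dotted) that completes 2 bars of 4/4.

eighth note

2 bars of 4/4 = 16 eighth notes.
Convert each value to eighth notes: half note = 4; eighth = 1; eighth = 1; quarter = 2; eighth tied to quarter (eighth + quarter) = 3; quarter note = 2; a full sixteenth-note quintuplet (5 notes) (five quintuplet sixteenths span one quarter) = 2.
Sum: 4 + 1 + 1 + 2 + 3 + 2 + 2 = 15.
Remaining: 16 − 15 = 1 eighth note, which is a eighth note.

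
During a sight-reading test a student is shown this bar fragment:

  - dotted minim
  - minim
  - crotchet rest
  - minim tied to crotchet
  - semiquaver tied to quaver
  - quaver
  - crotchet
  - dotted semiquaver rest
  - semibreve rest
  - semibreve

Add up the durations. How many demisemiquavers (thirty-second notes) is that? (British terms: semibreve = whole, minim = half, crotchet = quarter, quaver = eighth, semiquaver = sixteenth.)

157

Express everything in thirty-second notes: dotted minim = 24; minim = 16; crotchet rest = 8; minim tied to crotchet (minim + crotchet) = 24; semiquaver tied to quaver (semiquaver + quaver) = 6; quaver = 4; crotchet = 8; dotted semiquaver rest = 3; semibreve rest = 32; semibreve = 32.
Sum: 24 + 16 + 8 + 24 + 6 + 4 + 8 + 3 + 32 + 32 = 157 thirty-second notes.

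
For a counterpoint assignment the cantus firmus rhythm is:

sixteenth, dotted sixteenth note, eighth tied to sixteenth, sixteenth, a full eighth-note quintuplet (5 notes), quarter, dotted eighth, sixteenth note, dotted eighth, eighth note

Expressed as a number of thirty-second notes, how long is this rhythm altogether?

In thirty-second notes: sixteenth = 2; dotted sixteenth note = 3; eighth tied to sixteenth (eighth + sixteenth) = 6; sixteenth = 2; a full eighth-note quintuplet (5 notes) (five quintuplet eighths span one half) = 16; quarter = 8; dotted eighth = 6; sixteenth note = 2; dotted eighth = 6; eighth note = 4.
Total: 2 + 3 + 6 + 2 + 16 + 8 + 6 + 2 + 6 + 4 = 55 thirty-second notes.

55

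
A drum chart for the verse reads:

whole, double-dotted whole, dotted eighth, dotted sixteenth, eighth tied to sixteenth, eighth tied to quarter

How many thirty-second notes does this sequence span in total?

115

In thirty-second notes: whole = 32; double-dotted whole = 56; dotted eighth = 6; dotted sixteenth = 3; eighth tied to sixteenth (eighth + sixteenth) = 6; eighth tied to quarter (eighth + quarter) = 12.
Total: 32 + 56 + 6 + 3 + 6 + 12 = 115 thirty-second notes.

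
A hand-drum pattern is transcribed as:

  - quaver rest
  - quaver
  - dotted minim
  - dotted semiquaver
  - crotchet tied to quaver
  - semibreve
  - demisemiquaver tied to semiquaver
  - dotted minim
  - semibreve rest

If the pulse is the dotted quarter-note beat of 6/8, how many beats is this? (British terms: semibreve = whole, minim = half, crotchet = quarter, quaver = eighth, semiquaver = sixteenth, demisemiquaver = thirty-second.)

11.5

One dotted quarter-note beat = 12 thirty-second notes.
Each duration in thirty-second notes: quaver rest = 4; quaver = 4; dotted minim = 24; dotted semiquaver = 3; crotchet tied to quaver (crotchet + quaver) = 12; semibreve = 32; demisemiquaver tied to semiquaver (demisemiquaver + semiquaver) = 3; dotted minim = 24; semibreve rest = 32.
Adding: 4 + 4 + 24 + 3 + 12 + 32 + 3 + 24 + 32 = 138.
138 ÷ 12 = 11.5 beats.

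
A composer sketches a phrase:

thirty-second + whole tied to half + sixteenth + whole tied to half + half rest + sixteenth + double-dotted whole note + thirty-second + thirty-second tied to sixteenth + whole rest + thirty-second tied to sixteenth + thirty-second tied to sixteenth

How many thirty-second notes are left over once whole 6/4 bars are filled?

23

One bar of 6/4 = 48 thirty-second notes.
Express everything in thirty-second notes: thirty-second = 1; whole tied to half (whole + half) = 48; sixteenth = 2; whole tied to half (whole + half) = 48; half rest = 16; sixteenth = 2; double-dotted whole note = 56; thirty-second = 1; thirty-second tied to sixteenth (thirty-second + sixteenth) = 3; whole rest = 32; thirty-second tied to sixteenth (thirty-second + sixteenth) = 3; thirty-second tied to sixteenth (thirty-second + sixteenth) = 3.
Adding: 1 + 48 + 2 + 48 + 16 + 2 + 56 + 1 + 3 + 32 + 3 + 3 = 215.
215 ÷ 48 = 4 complete bars with 23 thirty-second notes remaining.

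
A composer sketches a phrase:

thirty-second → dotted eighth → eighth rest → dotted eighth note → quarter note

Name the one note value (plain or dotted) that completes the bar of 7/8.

dotted sixteenth note

The bar of 7/8 = 28 thirty-second notes.
Each duration in thirty-second notes: thirty-second = 1; dotted eighth = 6; eighth rest = 4; dotted eighth note = 6; quarter note = 8.
Adding: 1 + 6 + 4 + 6 + 8 = 25.
Remaining: 28 − 25 = 3 thirty-second notes, which is a dotted sixteenth note.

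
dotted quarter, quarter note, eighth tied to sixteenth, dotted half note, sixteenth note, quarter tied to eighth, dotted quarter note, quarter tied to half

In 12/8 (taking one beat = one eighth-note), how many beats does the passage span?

25

One eighth-note beat = 2 sixteenth notes.
Convert each value to sixteenth notes: dotted quarter = 6; quarter note = 4; eighth tied to sixteenth (eighth + sixteenth) = 3; dotted half note = 12; sixteenth note = 1; quarter tied to eighth (quarter + eighth) = 6; dotted quarter note = 6; quarter tied to half (quarter + half) = 12.
Total: 6 + 4 + 3 + 12 + 1 + 6 + 6 + 12 = 50.
50 ÷ 2 = 25 beats.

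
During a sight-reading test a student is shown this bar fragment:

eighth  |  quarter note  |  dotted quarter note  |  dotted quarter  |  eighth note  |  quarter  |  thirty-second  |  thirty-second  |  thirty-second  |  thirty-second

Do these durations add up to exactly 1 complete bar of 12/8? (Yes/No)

One bar of 12/8 = 48 thirty-second notes.
Convert each value to thirty-second notes: eighth = 4; quarter note = 8; dotted quarter note = 12; dotted quarter = 12; eighth note = 4; quarter = 8; thirty-second = 1; thirty-second = 1; thirty-second = 1; thirty-second = 1.
Adding: 4 + 8 + 12 + 12 + 4 + 8 + 1 + 1 + 1 + 1 = 52.
52 exceeds 48, so the answer is No.

No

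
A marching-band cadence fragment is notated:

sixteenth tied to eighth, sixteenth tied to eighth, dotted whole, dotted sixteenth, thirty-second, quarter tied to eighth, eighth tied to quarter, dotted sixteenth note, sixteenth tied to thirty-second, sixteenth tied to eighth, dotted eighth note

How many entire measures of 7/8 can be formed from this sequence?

One bar of 7/8 = 28 thirty-second notes.
Convert each value to thirty-second notes: sixteenth tied to eighth (sixteenth + eighth) = 6; sixteenth tied to eighth (sixteenth + eighth) = 6; dotted whole = 48; dotted sixteenth = 3; thirty-second = 1; quarter tied to eighth (quarter + eighth) = 12; eighth tied to quarter (eighth + quarter) = 12; dotted sixteenth note = 3; sixteenth tied to thirty-second (sixteenth + thirty-second) = 3; sixteenth tied to eighth (sixteenth + eighth) = 6; dotted eighth note = 6.
Total: 6 + 6 + 48 + 3 + 1 + 12 + 12 + 3 + 3 + 6 + 6 = 106.
106 ÷ 28 = 3 complete bars with 22 left over.

3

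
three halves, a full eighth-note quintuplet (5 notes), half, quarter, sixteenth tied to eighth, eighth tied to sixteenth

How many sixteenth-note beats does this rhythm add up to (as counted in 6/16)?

One sixteenth-note beat = 2 thirty-second notes.
Each duration in thirty-second notes: half = 16; half = 16; half = 16; a full eighth-note quintuplet (5 notes) (five quintuplet eighths span one half) = 16; half = 16; quarter = 8; sixteenth tied to eighth (sixteenth + eighth) = 6; eighth tied to sixteenth (eighth + sixteenth) = 6.
Total: 16 + 16 + 16 + 16 + 16 + 8 + 6 + 6 = 100.
100 ÷ 2 = 50 beats.

50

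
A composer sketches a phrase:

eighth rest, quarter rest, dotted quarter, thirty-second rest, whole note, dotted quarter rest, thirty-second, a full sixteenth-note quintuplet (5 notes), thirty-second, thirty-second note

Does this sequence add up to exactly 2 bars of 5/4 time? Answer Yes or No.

One bar of 5/4 = 40 thirty-second notes, so 2 bars = 80.
Express everything in thirty-second notes: eighth rest = 4; quarter rest = 8; dotted quarter = 12; thirty-second rest = 1; whole note = 32; dotted quarter rest = 12; thirty-second = 1; a full sixteenth-note quintuplet (5 notes) (five quintuplet sixteenths span one quarter) = 8; thirty-second = 1; thirty-second note = 1.
Total: 4 + 8 + 12 + 1 + 32 + 12 + 1 + 8 + 1 + 1 = 80.
80 equals 80, so the answer is Yes.

Yes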